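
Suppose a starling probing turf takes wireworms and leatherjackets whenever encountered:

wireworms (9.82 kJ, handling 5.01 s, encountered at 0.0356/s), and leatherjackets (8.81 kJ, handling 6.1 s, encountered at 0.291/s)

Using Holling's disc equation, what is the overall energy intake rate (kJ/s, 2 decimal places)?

R = (0.0356×9.82 + 0.291×8.81) / (1 + 0.0356×5.01 + 0.291×6.1) = 2.913/2.953 = 0.9864 kJ/s.

0.99 kJ/s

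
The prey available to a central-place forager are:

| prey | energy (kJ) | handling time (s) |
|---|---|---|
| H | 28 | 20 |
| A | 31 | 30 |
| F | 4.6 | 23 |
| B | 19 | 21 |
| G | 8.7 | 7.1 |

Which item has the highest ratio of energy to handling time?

H

In descending order of E/h:
H: 28/20 = 1.4 kJ/s
G: 8.7/7.1 = 1.23 kJ/s
A: 31/30 = 1.03 kJ/s
B: 19/21 = 0.905 kJ/s
F: 4.6/23 = 0.2 kJ/s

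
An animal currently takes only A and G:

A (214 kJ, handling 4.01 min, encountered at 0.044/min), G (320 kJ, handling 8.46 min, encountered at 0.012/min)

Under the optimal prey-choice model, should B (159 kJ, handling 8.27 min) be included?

Intake rate on the current diet: R = (0.044×214 + 0.012×320) / (1 + 0.044×4.01 + 0.012×8.46) = 13.26/1.278 = 10.37 kJ/min.
Profitability of B: 159/8.27 = 19.23 kJ/min.
19.23 > 10.37, so adding B raises the average — include it.

Yes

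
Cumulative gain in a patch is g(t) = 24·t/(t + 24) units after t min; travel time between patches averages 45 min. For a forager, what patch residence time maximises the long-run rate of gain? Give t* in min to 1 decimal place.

32.9 min

Maximise g(t)/(T+t): set derivative to zero → g'(t)(T+t) = g(t).
g'(t) = 24·24/(t + 24)². Setting 24·24/(t+24)² = 24t/[(t+24)(45+t)] gives 24(45+t) = t(t+24), so t² = 24×45 = 1080.
t* = √1080 = 32.86 min.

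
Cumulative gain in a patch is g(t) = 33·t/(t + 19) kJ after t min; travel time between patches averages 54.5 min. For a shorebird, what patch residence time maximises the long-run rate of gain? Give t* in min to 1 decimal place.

32.2 min

Optimal t* satisfies g'(t*) = g(t*)/(T + t*).
g'(t) = 33·19/(t + 19)². Setting 33·19/(t+19)² = 33t/[(t+19)(54.5+t)] gives 19(54.5+t) = t(t+19), so t² = 19×54.5 = 1036.
t* = √1036 = 32.18 min.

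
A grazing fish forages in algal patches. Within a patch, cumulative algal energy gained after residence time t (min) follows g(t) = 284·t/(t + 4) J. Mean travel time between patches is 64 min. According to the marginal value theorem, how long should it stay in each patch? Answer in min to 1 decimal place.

Optimal t* satisfies g'(t*) = g(t*)/(T + t*).
g'(t) = 284·4/(t + 4)². Setting 284·4/(t+4)² = 284t/[(t+4)(64+t)] gives 4(64+t) = t(t+4), so t² = 4×64 = 256.
t* = √256 = 16 min.

16.0 min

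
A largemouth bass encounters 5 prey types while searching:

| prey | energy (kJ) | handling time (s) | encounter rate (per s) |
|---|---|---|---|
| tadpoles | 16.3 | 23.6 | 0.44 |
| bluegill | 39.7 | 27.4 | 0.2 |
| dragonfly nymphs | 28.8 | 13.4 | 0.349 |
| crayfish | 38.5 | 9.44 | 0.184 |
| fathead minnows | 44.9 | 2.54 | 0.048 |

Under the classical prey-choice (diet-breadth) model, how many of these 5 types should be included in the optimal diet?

Rank by E/h (kJ/s): fathead minnows 17.7, crayfish 4.08, dragonfly nymphs 2.15, bluegill 1.45, tadpoles 0.691. Include each in turn until the next type's E/h falls below the running intake rate.
Rate on top 1: 1.921. crayfish: 4.08 > 1.921 → include.
Rate on top 2: 3.232. dragonfly nymphs: 2.15 < 3.232 → exclude; stop.
Optimal diet: fathead minnows, crayfish — 2 of 5 types.

2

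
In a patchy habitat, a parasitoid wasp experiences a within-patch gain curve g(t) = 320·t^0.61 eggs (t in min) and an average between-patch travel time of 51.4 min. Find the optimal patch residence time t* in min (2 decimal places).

Maximise g(t)/(T+t): set derivative to zero → g'(t)(T+t) = g(t).
g'(t) = 0.61·320·t^-0.39. Setting 0.61·320·t^-0.39 = 320·t^0.61/(51.4+t) gives 0.61(51.4+t) = t, so 0.39·t = 0.61×51.4.
t* = 0.61×51.4/0.39 = 80.39 min.

80.39 min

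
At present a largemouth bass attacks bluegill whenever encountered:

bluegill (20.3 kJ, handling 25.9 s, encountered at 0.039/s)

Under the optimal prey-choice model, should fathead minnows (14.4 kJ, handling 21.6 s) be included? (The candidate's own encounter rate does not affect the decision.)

Yes

Current rate: (0.039×20.3)/(1 + 0.039×25.9) = 0.3939 kJ/s.
fathead minnows: E/h = 14.4/21.6 = 0.6667 kJ/s.
0.6667 > 0.3939, so adding fathead minnows raises the average — include it.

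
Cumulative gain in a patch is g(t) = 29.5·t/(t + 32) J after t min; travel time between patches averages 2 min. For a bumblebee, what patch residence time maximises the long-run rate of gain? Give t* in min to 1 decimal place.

8.0 min

Optimal t* satisfies g'(t*) = g(t*)/(T + t*).
g'(t) = 29.5·32/(t + 32)². Setting 29.5·32/(t+32)² = 29.5t/[(t+32)(2+t)] gives 32(2+t) = t(t+32), so t² = 32×2 = 64.
t* = √64 = 8 min.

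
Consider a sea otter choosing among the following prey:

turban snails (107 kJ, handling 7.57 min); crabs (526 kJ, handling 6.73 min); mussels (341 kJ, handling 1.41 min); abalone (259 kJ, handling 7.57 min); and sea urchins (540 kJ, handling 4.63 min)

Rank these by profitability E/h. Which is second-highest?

Profitability E/h (kJ/min): turban snails = 107/7.57 = 14.1, crabs = 526/6.73 = 78.2, mussels = 341/1.41 = 242, abalone = 259/7.57 = 34.2, sea urchins = 540/4.63 = 117.
Ranked: mussels > sea urchins > crabs > abalone > turban snails.

sea urchins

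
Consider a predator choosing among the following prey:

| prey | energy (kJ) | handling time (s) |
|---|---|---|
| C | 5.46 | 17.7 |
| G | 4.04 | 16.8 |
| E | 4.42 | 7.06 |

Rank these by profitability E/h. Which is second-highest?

C

Profitability E/h (kJ/s): C = 5.46/17.7 = 0.308, G = 4.04/16.8 = 0.24, E = 4.42/7.06 = 0.626.
Ranked: E > C > G.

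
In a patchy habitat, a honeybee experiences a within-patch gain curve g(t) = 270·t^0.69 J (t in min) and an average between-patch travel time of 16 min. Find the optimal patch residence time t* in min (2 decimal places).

Maximise g(t)/(T+t): set derivative to zero → g'(t)(T+t) = g(t).
g'(t) = 0.69·270·t^-0.31. Setting 0.69·270·t^-0.31 = 270·t^0.69/(16+t) gives 0.69(16+t) = t, so 0.31·t = 0.69×16.
t* = 0.69×16/0.31 = 35.61 min.

35.61 min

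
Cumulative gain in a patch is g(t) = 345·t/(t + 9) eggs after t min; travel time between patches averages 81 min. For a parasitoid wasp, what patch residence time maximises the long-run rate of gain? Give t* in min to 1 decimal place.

Maximise g(t)/(T+t): set derivative to zero → g'(t)(T+t) = g(t).
g'(t) = 345·9/(t + 9)². Setting 345·9/(t+9)² = 345t/[(t+9)(81+t)] gives 9(81+t) = t(t+9), so t² = 9×81 = 729.
t* = √729 = 27 min.

27.0 min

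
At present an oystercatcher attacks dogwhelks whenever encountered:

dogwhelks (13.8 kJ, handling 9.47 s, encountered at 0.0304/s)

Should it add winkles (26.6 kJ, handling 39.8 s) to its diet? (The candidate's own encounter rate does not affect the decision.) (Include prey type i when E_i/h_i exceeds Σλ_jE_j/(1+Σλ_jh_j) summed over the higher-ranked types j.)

Yes

Intake rate on the current diet: R = (0.0304×13.8) / (1 + 0.0304×9.47) = 0.4195/1.288 = 0.3257 kJ/s.
Profitability of winkles: 26.6/39.8 = 0.6683 kJ/s.
0.6683 > 0.3257, so adding winkles raises the average — include it.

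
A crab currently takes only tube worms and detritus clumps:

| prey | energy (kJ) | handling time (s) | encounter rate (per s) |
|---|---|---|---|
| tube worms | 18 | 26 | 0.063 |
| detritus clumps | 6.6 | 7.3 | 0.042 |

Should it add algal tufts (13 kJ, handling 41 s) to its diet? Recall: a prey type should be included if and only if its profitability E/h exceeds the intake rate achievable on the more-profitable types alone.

No

On tube worms and detritus clumps alone, R = ΣλE/(1+Σλh) = 1.411/2.945 = 0.4793 kJ/s.
Profitability of algal tufts: 13/41 = 0.3171 kJ/s.
0.3171 < 0.4793, so adding algal tufts would lower the average — exclude it.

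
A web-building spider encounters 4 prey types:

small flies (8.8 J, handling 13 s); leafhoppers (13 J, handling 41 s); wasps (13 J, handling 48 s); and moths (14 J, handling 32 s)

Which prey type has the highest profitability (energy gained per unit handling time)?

Profitability E/h (J/s): small flies = 8.8/13 = 0.677, leafhoppers = 13/41 = 0.317, wasps = 13/48 = 0.271, moths = 14/32 = 0.438.
Ranked: small flies > moths > leafhoppers > wasps.

small flies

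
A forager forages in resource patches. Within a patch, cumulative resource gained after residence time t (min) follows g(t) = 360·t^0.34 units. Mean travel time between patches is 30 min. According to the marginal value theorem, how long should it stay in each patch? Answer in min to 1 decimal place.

By the marginal value theorem, leave when the instantaneous gain rate g'(t) equals the habitat-wide average g(t)/(T + t).
g'(t) = 0.34·360·t^-0.66. Setting 0.34·360·t^-0.66 = 360·t^0.34/(30+t) gives 0.34(30+t) = t, so 0.66·t = 0.34×30.
t* = 0.34×30/0.66 = 15.45 min.

15.5 min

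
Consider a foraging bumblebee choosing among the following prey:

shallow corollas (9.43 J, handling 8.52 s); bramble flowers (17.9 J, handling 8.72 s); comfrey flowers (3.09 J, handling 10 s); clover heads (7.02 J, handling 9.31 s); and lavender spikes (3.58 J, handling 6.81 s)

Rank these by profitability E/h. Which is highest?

bramble flowers

In descending order of E/h:
bramble flowers: 17.9/8.72 = 2.05 J/s
shallow corollas: 9.43/8.52 = 1.11 J/s
clover heads: 7.02/9.31 = 0.754 J/s
lavender spikes: 3.58/6.81 = 0.526 J/s
comfrey flowers: 3.09/10 = 0.309 J/s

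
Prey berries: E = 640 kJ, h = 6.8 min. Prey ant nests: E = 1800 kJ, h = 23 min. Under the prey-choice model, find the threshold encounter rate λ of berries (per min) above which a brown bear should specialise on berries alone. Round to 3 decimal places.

At the threshold, the rate on berries alone equals the profitability of ant nests: λ·640/(1 + λ·6.8) = 1800/23 = 78.26.
Rearranging, λ(640 − 78.26×6.8) = 78.26, so λ = 78.26/107.8 = 0.7258 per min.

0.726 per min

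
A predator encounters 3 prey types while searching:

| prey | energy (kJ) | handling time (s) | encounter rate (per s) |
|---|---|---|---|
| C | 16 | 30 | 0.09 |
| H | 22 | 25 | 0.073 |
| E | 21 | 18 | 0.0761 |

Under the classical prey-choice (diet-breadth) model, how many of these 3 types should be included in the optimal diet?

Profitabilities (E/h, kJ/s): E 1.17, H 0.88, C 0.533. Add prey in this order while the next type's profitability exceeds the intake rate on those already taken.
Rate on top 1: 0.6744. H: 0.88 > 0.6744 → include.
Rate on top 2: 0.7638. C: 0.533 < 0.7638 → exclude; stop.
Optimal diet: E, H — 2 of 3 types.

2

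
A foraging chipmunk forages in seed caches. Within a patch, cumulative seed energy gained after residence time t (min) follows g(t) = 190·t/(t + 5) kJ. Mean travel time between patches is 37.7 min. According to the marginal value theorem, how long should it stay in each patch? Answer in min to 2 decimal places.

13.73 min

By the marginal value theorem, leave when the instantaneous gain rate g'(t) equals the habitat-wide average g(t)/(T + t).
g'(t) = 190·5/(t + 5)². Setting 190·5/(t+5)² = 190t/[(t+5)(37.7+t)] gives 5(37.7+t) = t(t+5), so t² = 5×37.7 = 188.5.
t* = √188.5 = 13.73 min.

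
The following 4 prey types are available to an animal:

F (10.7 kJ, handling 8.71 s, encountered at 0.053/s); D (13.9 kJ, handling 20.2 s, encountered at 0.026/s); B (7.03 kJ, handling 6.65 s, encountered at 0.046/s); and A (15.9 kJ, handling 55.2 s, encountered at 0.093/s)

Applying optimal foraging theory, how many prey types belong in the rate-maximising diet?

3

E/h in descending order: F 1.23, B 1.06, D 0.688, A 0.288 kJ/s. The optimal diet is the largest prefix of this list for which every included type satisfies E_i/h_i > R on the types above it.
Rate on top 1: 0.388. B: 1.06 > 0.388 → include.
Rate on top 2: 0.5038. D: 0.688 > 0.5038 → include.
Rate on top 3: 0.546. A: 0.288 < 0.546 → exclude; stop.
Optimal diet: F, B, D — 3 of 4 types.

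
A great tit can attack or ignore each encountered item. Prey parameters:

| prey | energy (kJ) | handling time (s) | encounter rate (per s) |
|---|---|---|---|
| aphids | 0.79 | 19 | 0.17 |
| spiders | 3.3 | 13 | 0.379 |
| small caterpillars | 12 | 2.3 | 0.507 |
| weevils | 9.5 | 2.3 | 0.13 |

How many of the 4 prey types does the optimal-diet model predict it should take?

2

E/h in descending order: small caterpillars 5.22, weevils 4.13, spiders 0.254, aphids 0.0416 kJ/s. The optimal diet is the largest prefix of this list for which every included type satisfies E_i/h_i > R on the types above it.
Rate on top 1: 2.809. weevils: 4.13 > 2.809 → include.
Rate on top 2: 2.969. spiders: 0.254 < 2.969 → exclude; stop.
Optimal diet: small caterpillars, weevils — 2 of 4 types.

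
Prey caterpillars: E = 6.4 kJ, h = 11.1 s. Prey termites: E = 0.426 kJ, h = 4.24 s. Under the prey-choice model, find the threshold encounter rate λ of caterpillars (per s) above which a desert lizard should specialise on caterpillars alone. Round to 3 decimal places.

Drop termites once their profitability E₂/h₂ falls below the rate achievable on caterpillars alone: E₂/h₂ = λE₁/(1 + λh₁).
Solve for λ: λE₁h₂ = E₂(1 + λh₁) → λ(E₁h₂ − E₂h₁) = E₂ → λ = E₂/(E₁h₂ − E₂h₁).
λ = 0.426/(6.4×4.24 − 0.426×11.1) = 0.426/22.41 = 0.01901 per s.

0.019 per s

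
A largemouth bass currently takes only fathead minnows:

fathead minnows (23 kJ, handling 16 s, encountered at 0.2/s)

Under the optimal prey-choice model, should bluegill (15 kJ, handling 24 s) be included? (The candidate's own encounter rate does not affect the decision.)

No

Current rate: (0.2×23)/(1 + 0.2×16) = 1.095 kJ/s.
Profitability of bluegill: 15/24 = 0.625 kJ/s.
0.625 < 1.095, so adding bluegill would lower the average — exclude it.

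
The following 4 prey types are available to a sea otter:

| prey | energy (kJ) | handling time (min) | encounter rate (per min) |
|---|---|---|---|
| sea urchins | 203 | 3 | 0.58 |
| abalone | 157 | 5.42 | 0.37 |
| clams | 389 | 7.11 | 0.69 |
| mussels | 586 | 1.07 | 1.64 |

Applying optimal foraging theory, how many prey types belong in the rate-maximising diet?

Profitabilities (E/h, kJ/min): mussels 548, sea urchins 67.7, clams 54.7, abalone 29. Add prey in this order while the next type's profitability exceeds the intake rate on those already taken.
Rate on top 1: 348.9. sea urchins: 67.7 < 348.9 → exclude; stop.
Optimal diet: mussels — 1 of 4 types.

1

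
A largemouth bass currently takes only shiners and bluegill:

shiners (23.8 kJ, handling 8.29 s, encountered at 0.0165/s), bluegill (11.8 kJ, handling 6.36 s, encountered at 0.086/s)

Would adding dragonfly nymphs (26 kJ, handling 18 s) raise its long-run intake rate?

Yes

Intake rate on the current diet: R = (0.0165×23.8 + 0.086×11.8) / (1 + 0.0165×8.29 + 0.086×6.36) = 1.407/1.684 = 0.8359 kJ/s.
dragonfly nymphs: E/h = 26/18 = 1.444 kJ/s.
1.444 > 0.8359, so adding dragonfly nymphs raises the average — include it.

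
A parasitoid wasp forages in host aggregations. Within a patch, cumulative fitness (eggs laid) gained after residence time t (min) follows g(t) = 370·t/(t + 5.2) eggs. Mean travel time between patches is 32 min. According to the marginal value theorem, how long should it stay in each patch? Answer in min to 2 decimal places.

12.90 min

By the marginal value theorem, leave when the instantaneous gain rate g'(t) equals the habitat-wide average g(t)/(T + t).
g'(t) = 370·5.2/(t + 5.2)². Setting 370·5.2/(t+5.2)² = 370t/[(t+5.2)(32+t)] gives 5.2(32+t) = t(t+5.2), so t² = 5.2×32 = 166.4.
t* = √166.4 = 12.9 min.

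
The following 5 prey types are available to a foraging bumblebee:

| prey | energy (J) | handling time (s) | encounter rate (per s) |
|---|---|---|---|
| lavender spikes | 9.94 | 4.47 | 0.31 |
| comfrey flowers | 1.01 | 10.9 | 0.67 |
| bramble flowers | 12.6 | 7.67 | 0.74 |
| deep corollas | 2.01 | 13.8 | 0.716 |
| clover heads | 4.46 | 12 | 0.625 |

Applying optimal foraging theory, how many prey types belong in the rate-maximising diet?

Profitabilities (E/h, J/s): lavender spikes 2.22, bramble flowers 1.64, clover heads 0.372, deep corollas 0.146, comfrey flowers 0.0927. Add prey in this order while the next type's profitability exceeds the intake rate on those already taken.
Rate on top 1: 1.292. bramble flowers: 1.64 > 1.292 → include.
Rate on top 2: 1.539. clover heads: 0.372 < 1.539 → exclude; stop.
Optimal diet: lavender spikes, bramble flowers — 2 of 5 types.

2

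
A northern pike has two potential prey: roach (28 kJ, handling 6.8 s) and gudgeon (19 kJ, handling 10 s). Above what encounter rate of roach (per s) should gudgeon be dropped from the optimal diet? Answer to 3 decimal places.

0.126 per s

At the threshold, the rate on roach alone equals the profitability of gudgeon: λ·28/(1 + λ·6.8) = 19/10 = 1.9.
Rearranging, λ(28 − 1.9×6.8) = 1.9, so λ = 1.9/15.08 = 0.126 per s.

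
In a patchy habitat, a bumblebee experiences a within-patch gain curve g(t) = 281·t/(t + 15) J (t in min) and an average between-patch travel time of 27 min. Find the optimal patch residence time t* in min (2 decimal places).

Maximise g(t)/(T+t): set derivative to zero → g'(t)(T+t) = g(t).
g'(t) = 281·15/(t + 15)². Setting 281·15/(t+15)² = 281t/[(t+15)(27+t)] gives 15(27+t) = t(t+15), so t² = 15×27 = 405.
t* = √405 = 20.12 min.

20.12 min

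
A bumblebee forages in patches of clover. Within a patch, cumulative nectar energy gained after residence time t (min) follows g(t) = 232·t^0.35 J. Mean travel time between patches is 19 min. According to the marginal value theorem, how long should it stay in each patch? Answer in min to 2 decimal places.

Optimal t* satisfies g'(t*) = g(t*)/(T + t*).
g'(t) = 0.35·232·t^-0.65. Setting 0.35·232·t^-0.65 = 232·t^0.35/(19+t) gives 0.35(19+t) = t, so 0.65·t = 0.35×19.
t* = 0.35×19/0.65 = 10.23 min.

10.23 min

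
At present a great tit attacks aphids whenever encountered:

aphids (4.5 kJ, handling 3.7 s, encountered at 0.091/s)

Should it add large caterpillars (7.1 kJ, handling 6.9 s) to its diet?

Current rate: (0.091×4.5)/(1 + 0.091×3.7) = 0.3064 kJ/s.
large caterpillars: E/h = 7.1/6.9 = 1.029 kJ/s.
Since 1.029 > R, including large caterpillars increases the long-run rate.

Yes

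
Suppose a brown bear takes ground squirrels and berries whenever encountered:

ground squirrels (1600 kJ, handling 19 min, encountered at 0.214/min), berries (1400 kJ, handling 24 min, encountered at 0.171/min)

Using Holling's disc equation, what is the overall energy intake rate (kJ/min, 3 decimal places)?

Energy encountered per unit search time: 0.214×1600 + 0.171×1400 = 581.8 kJ/min.
Handling time per unit search time: 0.214×19 + 0.171×24 = 8.17.
Rate = 581.8/(1 + 8.17) = 63.45 kJ/min.

63.446 kJ/min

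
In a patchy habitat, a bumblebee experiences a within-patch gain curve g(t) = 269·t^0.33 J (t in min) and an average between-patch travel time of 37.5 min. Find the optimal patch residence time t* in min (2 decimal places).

By the marginal value theorem, leave when the instantaneous gain rate g'(t) equals the habitat-wide average g(t)/(T + t).
g'(t) = 0.33·269·t^-0.67. Setting 0.33·269·t^-0.67 = 269·t^0.33/(37.5+t) gives 0.33(37.5+t) = t, so 0.67·t = 0.33×37.5.
t* = 0.33×37.5/0.67 = 18.47 min.

18.47 min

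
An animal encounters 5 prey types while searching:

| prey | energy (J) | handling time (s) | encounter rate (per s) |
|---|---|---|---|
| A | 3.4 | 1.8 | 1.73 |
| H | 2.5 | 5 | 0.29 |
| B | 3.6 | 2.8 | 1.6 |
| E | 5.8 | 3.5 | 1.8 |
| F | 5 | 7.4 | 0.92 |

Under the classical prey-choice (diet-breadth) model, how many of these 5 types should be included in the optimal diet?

E/h in descending order: A 1.89, E 1.66, B 1.29, F 0.676, H 0.5 J/s. The optimal diet is the largest prefix of this list for which every included type satisfies E_i/h_i > R on the types above it.
Rate on top 1: 1.43. E: 1.66 > 1.43 → include.
Rate on top 2: 1.567. B: 1.29 < 1.567 → exclude; stop.
Optimal diet: A, E — 2 of 5 types.

2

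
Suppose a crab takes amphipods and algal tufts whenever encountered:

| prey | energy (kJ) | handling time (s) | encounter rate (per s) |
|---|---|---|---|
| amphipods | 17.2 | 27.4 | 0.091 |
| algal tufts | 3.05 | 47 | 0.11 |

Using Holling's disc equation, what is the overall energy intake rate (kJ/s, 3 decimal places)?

Energy encountered per unit search time: 0.091×17.2 + 0.11×3.05 = 1.901 kJ/s.
Handling time per unit search time: 0.091×27.4 + 0.11×47 = 7.663.
Rate = 1.901/(1 + 7.663) = 0.2194 kJ/s.

0.219 kJ/s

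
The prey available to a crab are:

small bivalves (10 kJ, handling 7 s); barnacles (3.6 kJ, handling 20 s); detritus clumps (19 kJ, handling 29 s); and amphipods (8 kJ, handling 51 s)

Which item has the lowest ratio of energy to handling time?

amphipods

Profitability E/h (kJ/s): small bivalves = 10/7 = 1.43, barnacles = 3.6/20 = 0.18, detritus clumps = 19/29 = 0.655, amphipods = 8/51 = 0.157.
Ranked: small bivalves > detritus clumps > barnacles > amphipods.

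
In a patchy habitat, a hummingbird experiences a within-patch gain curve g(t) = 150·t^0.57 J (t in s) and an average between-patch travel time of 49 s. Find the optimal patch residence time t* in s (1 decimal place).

Optimal t* satisfies g'(t*) = g(t*)/(T + t*).
g'(t) = 0.57·150·t^-0.43. Setting 0.57·150·t^-0.43 = 150·t^0.57/(49+t) gives 0.57(49+t) = t, so 0.43·t = 0.57×49.
t* = 0.57×49/0.43 = 64.95 s.

65.0 s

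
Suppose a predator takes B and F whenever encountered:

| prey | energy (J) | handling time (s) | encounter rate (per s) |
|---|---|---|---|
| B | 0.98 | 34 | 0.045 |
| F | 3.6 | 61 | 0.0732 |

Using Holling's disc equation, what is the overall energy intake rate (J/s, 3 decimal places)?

0.044 J/s

R = (0.045×0.98 + 0.0732×3.6) / (1 + 0.045×34 + 0.0732×61) = 0.3076/6.995 = 0.04398 J/s.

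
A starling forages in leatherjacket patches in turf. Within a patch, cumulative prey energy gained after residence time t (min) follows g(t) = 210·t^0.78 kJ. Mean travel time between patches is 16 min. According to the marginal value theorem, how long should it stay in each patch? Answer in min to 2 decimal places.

By the marginal value theorem, leave when the instantaneous gain rate g'(t) equals the habitat-wide average g(t)/(T + t).
g'(t) = 0.78·210·t^-0.22. Setting 0.78·210·t^-0.22 = 210·t^0.78/(16+t) gives 0.78(16+t) = t, so 0.22·t = 0.78×16.
t* = 0.78×16/0.22 = 56.73 min.

56.73 min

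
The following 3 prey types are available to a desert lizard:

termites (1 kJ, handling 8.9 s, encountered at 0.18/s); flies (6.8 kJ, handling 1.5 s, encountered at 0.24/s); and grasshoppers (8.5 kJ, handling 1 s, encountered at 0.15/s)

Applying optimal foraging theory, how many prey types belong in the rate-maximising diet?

2

Rank by E/h (kJ/s): grasshoppers 8.5, flies 4.53, termites 0.112. Include each in turn until the next type's E/h falls below the running intake rate.
Rate on top 1: 1.109. flies: 4.53 > 1.109 → include.
Rate on top 2: 1.925. termites: 0.112 < 1.925 → exclude; stop.
Optimal diet: grasshoppers, flies — 2 of 3 types.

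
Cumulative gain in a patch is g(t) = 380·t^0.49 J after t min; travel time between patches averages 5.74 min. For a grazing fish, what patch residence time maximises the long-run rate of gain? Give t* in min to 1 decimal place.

Maximise g(t)/(T+t): set derivative to zero → g'(t)(T+t) = g(t).
g'(t) = 0.49·380·t^-0.51. Setting 0.49·380·t^-0.51 = 380·t^0.49/(5.74+t) gives 0.49(5.74+t) = t, so 0.51·t = 0.49×5.74.
t* = 0.49×5.74/0.51 = 5.515 min.

5.5 min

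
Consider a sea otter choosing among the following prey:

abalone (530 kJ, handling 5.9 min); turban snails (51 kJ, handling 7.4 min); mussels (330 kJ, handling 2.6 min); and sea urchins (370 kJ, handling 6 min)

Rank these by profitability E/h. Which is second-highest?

In descending order of E/h:
mussels: 330/2.6 = 127 kJ/min
abalone: 530/5.9 = 89.8 kJ/min
sea urchins: 370/6 = 61.7 kJ/min
turban snails: 51/7.4 = 6.89 kJ/min

abalone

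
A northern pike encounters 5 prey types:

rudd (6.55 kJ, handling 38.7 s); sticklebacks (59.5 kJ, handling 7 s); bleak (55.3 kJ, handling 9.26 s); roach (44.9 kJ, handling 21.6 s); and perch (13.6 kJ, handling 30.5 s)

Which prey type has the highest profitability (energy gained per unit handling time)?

sticklebacks

In descending order of E/h:
sticklebacks: 59.5/7 = 8.5 kJ/s
bleak: 55.3/9.26 = 5.97 kJ/s
roach: 44.9/21.6 = 2.08 kJ/s
perch: 13.6/30.5 = 0.446 kJ/s
rudd: 6.55/38.7 = 0.169 kJ/s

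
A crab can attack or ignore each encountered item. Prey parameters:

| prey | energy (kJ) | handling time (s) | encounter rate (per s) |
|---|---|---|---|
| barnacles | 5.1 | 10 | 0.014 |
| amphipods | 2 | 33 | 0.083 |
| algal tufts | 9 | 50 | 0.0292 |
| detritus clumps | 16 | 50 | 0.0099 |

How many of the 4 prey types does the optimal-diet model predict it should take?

3

E/h in descending order: barnacles 0.51, detritus clumps 0.32, algal tufts 0.18, amphipods 0.0606 kJ/s. The optimal diet is the largest prefix of this list for which every included type satisfies E_i/h_i > R on the types above it.
Rate on top 1: 0.06263. detritus clumps: 0.32 > 0.06263 → include.
Rate on top 2: 0.1406. algal tufts: 0.18 > 0.1406 → include.
Rate on top 3: 0.1592. amphipods: 0.0606 < 0.1592 → exclude; stop.
Optimal diet: barnacles, detritus clumps, algal tufts — 3 of 4 types.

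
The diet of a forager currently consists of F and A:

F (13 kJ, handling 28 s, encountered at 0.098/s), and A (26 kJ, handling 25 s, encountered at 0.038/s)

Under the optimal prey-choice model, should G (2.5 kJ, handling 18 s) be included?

Intake rate on the current diet: R = (0.098×13 + 0.038×26) / (1 + 0.098×28 + 0.038×25) = 2.262/4.694 = 0.4819 kJ/s.
G: E/h = 2.5/18 = 0.1389 kJ/s.
Since 0.1389 < R, time spent handling G is better spent searching.

No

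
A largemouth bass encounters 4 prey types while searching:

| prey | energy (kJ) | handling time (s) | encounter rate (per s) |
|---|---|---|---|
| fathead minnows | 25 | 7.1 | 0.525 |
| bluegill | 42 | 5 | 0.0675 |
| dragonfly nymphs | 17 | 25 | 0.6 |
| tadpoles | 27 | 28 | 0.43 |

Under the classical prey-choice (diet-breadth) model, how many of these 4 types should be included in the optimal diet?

E/h in descending order: bluegill 8.4, fathead minnows 3.52, tadpoles 0.964, dragonfly nymphs 0.68 kJ/s. The optimal diet is the largest prefix of this list for which every included type satisfies E_i/h_i > R on the types above it.
Rate on top 1: 2.12. fathead minnows: 3.52 > 2.12 → include.
Rate on top 2: 3.151. tadpoles: 0.964 < 3.151 → exclude; stop.
Optimal diet: bluegill, fathead minnows — 2 of 4 types.

2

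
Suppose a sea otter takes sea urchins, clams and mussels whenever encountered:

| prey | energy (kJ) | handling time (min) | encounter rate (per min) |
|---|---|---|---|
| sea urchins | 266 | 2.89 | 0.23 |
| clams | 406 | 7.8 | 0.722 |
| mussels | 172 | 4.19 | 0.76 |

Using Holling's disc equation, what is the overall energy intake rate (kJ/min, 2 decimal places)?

46.28 kJ/min

R = Σλ_iE_i / (1 + Σλ_ih_i)
Numerator: 0.23×266 + 0.722×406 + 0.76×172 = 485
Denominator: 1 + 0.23×2.89 + 0.722×7.8 + 0.76×4.19 = 10.48
R = 485/10.48 = 46.28 kJ/min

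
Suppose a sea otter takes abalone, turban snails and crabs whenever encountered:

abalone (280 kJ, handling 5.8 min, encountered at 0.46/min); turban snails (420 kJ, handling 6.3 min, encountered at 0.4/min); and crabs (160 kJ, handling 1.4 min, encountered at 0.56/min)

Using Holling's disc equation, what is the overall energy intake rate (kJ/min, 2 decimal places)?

55.42 kJ/min

Energy encountered per unit search time: 0.46×280 + 0.4×420 + 0.56×160 = 386.4 kJ/min.
Handling time per unit search time: 0.46×5.8 + 0.4×6.3 + 0.56×1.4 = 5.972.
Rate = 386.4/(1 + 5.972) = 55.42 kJ/min.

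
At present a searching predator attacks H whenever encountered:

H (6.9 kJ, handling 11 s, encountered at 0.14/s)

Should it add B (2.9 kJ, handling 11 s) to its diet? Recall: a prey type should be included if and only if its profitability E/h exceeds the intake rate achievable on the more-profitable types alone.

No

Current rate: (0.14×6.9)/(1 + 0.14×11) = 0.3803 kJ/s.
B: E/h = 2.9/11 = 0.2636 kJ/s.
0.2636 < 0.3803, so adding B would lower the average — exclude it.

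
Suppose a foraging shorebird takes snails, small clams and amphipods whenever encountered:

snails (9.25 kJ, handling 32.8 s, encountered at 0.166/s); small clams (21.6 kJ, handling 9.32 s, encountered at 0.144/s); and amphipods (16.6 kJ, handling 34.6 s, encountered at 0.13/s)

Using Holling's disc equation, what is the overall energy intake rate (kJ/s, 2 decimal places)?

R = (0.166×9.25 + 0.144×21.6 + 0.13×16.6) / (1 + 0.166×32.8 + 0.144×9.32 + 0.13×34.6) = 6.804/12.28 = 0.5538 kJ/s.

0.55 kJ/s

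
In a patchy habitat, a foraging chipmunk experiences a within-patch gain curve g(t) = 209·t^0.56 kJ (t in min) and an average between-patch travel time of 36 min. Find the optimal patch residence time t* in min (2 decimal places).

45.82 min

By the marginal value theorem, leave when the instantaneous gain rate g'(t) equals the habitat-wide average g(t)/(T + t).
g'(t) = 0.56·209·t^-0.44. Setting 0.56·209·t^-0.44 = 209·t^0.56/(36+t) gives 0.56(36+t) = t, so 0.44·t = 0.56×36.
t* = 0.56×36/0.44 = 45.82 min.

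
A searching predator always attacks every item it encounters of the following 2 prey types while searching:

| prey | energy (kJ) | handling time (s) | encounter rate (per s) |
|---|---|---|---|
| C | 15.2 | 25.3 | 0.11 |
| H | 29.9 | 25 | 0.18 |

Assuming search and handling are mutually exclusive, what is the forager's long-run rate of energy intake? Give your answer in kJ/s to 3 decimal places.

0.852 kJ/s

R = Σλ_iE_i / (1 + Σλ_ih_i)
Numerator: 0.11×15.2 + 0.18×29.9 = 7.054
Denominator: 1 + 0.11×25.3 + 0.18×25 = 8.283
R = 7.054/8.283 = 0.8516 kJ/s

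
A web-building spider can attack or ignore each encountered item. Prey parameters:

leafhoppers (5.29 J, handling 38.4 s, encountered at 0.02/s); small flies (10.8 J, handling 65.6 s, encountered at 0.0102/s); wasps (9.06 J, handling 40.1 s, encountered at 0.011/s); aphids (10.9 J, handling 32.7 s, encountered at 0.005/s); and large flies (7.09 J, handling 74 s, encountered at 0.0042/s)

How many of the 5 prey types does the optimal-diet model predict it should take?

4

E/h in descending order: aphids 0.333, wasps 0.226, small flies 0.165, leafhoppers 0.138, large flies 0.0958 J/s. The optimal diet is the largest prefix of this list for which every included type satisfies E_i/h_i > R on the types above it.
Rate on top 1: 0.04684. wasps: 0.226 > 0.04684 → include.
Rate on top 2: 0.09607. small flies: 0.165 > 0.09607 → include.
Rate on top 3: 0.1163. leafhoppers: 0.138 > 0.1163 → include.
Rate on top 4: 0.1217. large flies: 0.0958 < 0.1217 → exclude; stop.
Optimal diet: aphids, wasps, small flies, leafhoppers — 4 of 5 types.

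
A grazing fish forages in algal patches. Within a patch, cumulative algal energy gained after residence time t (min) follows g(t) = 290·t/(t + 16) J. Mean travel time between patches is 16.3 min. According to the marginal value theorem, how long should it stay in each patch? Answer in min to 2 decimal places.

16.15 min

Optimal t* satisfies g'(t*) = g(t*)/(T + t*).
g'(t) = 290·16/(t + 16)². Setting 290·16/(t+16)² = 290t/[(t+16)(16.3+t)] gives 16(16.3+t) = t(t+16), so t² = 16×16.3 = 260.8.
t* = √260.8 = 16.15 min.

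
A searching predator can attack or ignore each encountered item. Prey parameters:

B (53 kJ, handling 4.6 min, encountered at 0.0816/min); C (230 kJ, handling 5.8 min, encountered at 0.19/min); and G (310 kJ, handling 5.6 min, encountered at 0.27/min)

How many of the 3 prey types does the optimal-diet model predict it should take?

2

E/h in descending order: G 55.4, C 39.7, B 11.5 kJ/min. The optimal diet is the largest prefix of this list for which every included type satisfies E_i/h_i > R on the types above it.
Rate on top 1: 33.32. C: 39.7 > 33.32 → include.
Rate on top 2: 35.25. B: 11.5 < 35.25 → exclude; stop.
Optimal diet: G, C — 2 of 3 types.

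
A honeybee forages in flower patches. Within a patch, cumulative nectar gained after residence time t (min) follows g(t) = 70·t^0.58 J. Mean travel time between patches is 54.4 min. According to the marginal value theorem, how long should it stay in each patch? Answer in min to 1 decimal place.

Optimal t* satisfies g'(t*) = g(t*)/(T + t*).
g'(t) = 0.58·70·t^-0.42. Setting 0.58·70·t^-0.42 = 70·t^0.58/(54.4+t) gives 0.58(54.4+t) = t, so 0.42·t = 0.58×54.4.
t* = 0.58×54.4/0.42 = 75.12 min.

75.1 min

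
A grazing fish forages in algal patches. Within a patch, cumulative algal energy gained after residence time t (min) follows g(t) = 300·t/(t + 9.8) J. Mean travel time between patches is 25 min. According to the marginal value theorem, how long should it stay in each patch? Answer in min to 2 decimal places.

15.65 min

Maximise g(t)/(T+t): set derivative to zero → g'(t)(T+t) = g(t).
g'(t) = 300·9.8/(t + 9.8)². Setting 300·9.8/(t+9.8)² = 300t/[(t+9.8)(25+t)] gives 9.8(25+t) = t(t+9.8), so t² = 9.8×25 = 245.
t* = √245 = 15.65 min.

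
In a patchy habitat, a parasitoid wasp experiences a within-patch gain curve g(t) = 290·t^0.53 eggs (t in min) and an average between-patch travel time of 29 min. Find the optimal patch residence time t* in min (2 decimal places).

Maximise g(t)/(T+t): set derivative to zero → g'(t)(T+t) = g(t).
g'(t) = 0.53·290·t^-0.47. Setting 0.53·290·t^-0.47 = 290·t^0.53/(29+t) gives 0.53(29+t) = t, so 0.47·t = 0.53×29.
t* = 0.53×29/0.47 = 32.7 min.

32.70 min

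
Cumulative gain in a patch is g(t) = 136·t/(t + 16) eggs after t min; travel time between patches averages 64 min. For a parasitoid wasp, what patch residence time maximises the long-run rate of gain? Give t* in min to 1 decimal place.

Maximise g(t)/(T+t): set derivative to zero → g'(t)(T+t) = g(t).
g'(t) = 136·16/(t + 16)². Setting 136·16/(t+16)² = 136t/[(t+16)(64+t)] gives 16(64+t) = t(t+16), so t² = 16×64 = 1024.
t* = √1024 = 32 min.

32.0 min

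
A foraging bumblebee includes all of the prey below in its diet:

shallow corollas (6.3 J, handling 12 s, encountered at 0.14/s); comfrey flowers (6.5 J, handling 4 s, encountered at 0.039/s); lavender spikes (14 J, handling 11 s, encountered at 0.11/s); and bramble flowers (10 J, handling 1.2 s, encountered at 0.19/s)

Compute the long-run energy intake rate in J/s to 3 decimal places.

Energy encountered per unit search time: 0.14×6.3 + 0.039×6.5 + 0.11×14 + 0.19×10 = 4.575 J/s.
Handling time per unit search time: 0.14×12 + 0.039×4 + 0.11×11 + 0.19×1.2 = 3.274.
Rate = 4.575/(1 + 3.274) = 1.071 J/s.

1.071 J/s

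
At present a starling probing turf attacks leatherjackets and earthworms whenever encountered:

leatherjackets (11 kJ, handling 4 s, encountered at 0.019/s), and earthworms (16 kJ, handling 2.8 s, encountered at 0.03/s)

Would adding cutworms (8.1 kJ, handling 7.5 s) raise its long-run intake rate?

Yes

Intake rate on the current diet: R = (0.019×11 + 0.03×16) / (1 + 0.019×4 + 0.03×2.8) = 0.689/1.16 = 0.594 kJ/s.
cutworms: E/h = 8.1/7.5 = 1.08 kJ/s.
Since 1.08 > R, including cutworms increases the long-run rate.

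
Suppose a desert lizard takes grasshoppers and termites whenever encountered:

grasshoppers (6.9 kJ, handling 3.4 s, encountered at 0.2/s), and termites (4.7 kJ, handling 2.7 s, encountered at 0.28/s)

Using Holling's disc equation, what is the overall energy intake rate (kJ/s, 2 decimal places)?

Energy encountered per unit search time: 0.2×6.9 + 0.28×4.7 = 2.696 kJ/s.
Handling time per unit search time: 0.2×3.4 + 0.28×2.7 = 1.436.
Rate = 2.696/(1 + 1.436) = 1.107 kJ/s.

1.11 kJ/s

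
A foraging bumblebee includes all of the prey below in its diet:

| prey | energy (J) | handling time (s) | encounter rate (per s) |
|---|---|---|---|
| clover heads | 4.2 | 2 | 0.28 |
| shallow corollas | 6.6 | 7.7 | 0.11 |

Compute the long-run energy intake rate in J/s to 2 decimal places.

0.79 J/s

Energy encountered per unit search time: 0.28×4.2 + 0.11×6.6 = 1.902 J/s.
Handling time per unit search time: 0.28×2 + 0.11×7.7 = 1.407.
Rate = 1.902/(1 + 1.407) = 0.7902 J/s.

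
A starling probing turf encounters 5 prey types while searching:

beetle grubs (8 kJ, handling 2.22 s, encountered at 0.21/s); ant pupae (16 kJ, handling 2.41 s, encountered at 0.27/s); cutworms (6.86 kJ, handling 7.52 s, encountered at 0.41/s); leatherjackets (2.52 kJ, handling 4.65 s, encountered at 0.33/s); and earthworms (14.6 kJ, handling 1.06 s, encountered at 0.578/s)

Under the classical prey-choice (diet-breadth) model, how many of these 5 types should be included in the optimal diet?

Profitabilities (E/h, kJ/s): earthworms 13.8, ant pupae 6.64, beetle grubs 3.6, cutworms 0.912, leatherjackets 0.542. Add prey in this order while the next type's profitability exceeds the intake rate on those already taken.
Rate on top 1: 5.233. ant pupae: 6.64 > 5.233 → include.
Rate on top 2: 5.637. beetle grubs: 3.6 < 5.637 → exclude; stop.
Optimal diet: earthworms, ant pupae — 2 of 5 types.

2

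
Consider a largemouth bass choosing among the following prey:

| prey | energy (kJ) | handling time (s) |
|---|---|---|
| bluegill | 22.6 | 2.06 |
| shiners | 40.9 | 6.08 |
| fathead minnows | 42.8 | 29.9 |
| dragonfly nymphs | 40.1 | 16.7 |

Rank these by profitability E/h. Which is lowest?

Profitability E/h (kJ/s): bluegill = 22.6/2.06 = 11, shiners = 40.9/6.08 = 6.73, fathead minnows = 42.8/29.9 = 1.43, dragonfly nymphs = 40.1/16.7 = 2.4.
Ranked: bluegill > shiners > dragonfly nymphs > fathead minnows.

fathead minnows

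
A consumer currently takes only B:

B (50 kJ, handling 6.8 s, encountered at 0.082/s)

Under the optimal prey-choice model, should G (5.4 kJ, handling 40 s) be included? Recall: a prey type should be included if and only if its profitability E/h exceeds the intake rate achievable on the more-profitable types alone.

Intake rate on the current diet: R = (0.082×50) / (1 + 0.082×6.8) = 4.1/1.558 = 2.632 kJ/s.
G: E/h = 5.4/40 = 0.135 kJ/s.
0.135 < 2.632, so adding G would lower the average — exclude it.

No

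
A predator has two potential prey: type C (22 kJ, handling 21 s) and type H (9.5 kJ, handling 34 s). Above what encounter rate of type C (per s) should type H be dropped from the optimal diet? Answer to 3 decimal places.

Drop type H once their profitability E₂/h₂ falls below the rate achievable on type C alone: E₂/h₂ = λE₁/(1 + λh₁).
Solve for λ: λE₁h₂ = E₂(1 + λh₁) → λ(E₁h₂ − E₂h₁) = E₂ → λ = E₂/(E₁h₂ − E₂h₁).
λ = 9.5/(22×34 − 9.5×21) = 9.5/548.5 = 0.01732 per s.

0.017 per s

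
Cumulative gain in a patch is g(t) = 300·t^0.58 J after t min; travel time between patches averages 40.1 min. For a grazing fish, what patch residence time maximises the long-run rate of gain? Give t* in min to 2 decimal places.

55.38 min

Optimal t* satisfies g'(t*) = g(t*)/(T + t*).
g'(t) = 0.58·300·t^-0.42. Setting 0.58·300·t^-0.42 = 300·t^0.58/(40.1+t) gives 0.58(40.1+t) = t, so 0.42·t = 0.58×40.1.
t* = 0.58×40.1/0.42 = 55.38 min.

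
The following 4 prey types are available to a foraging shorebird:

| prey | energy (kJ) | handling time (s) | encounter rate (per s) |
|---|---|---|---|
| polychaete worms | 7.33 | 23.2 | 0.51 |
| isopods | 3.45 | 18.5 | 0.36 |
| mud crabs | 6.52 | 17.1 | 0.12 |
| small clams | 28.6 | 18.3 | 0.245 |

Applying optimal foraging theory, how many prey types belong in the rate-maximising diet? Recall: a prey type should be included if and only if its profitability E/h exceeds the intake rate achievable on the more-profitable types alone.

E/h in descending order: small clams 1.56, mud crabs 0.381, polychaete worms 0.316, isopods 0.186 kJ/s. The optimal diet is the largest prefix of this list for which every included type satisfies E_i/h_i > R on the types above it.
Rate on top 1: 1.278. mud crabs: 0.381 < 1.278 → exclude; stop.
Optimal diet: small clams — 1 of 4 types.

1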